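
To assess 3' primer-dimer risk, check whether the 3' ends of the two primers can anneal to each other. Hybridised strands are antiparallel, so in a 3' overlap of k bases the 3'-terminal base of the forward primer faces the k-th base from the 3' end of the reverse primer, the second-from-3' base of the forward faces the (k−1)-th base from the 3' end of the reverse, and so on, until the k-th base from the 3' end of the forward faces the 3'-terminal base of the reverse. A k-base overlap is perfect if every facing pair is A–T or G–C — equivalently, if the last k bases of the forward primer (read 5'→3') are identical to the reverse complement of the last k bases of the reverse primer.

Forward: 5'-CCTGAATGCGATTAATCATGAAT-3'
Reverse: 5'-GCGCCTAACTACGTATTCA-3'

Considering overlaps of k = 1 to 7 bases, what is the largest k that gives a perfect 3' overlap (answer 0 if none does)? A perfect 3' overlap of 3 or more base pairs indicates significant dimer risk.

Last 7 bases (5'→3') — forward …CATGAAT, reverse …GTATTCA.
Reverse complement of the reverse primer's last 7 bases: TGAATAC; its first k bases are the reverse complement of the reverse primer's last k bases, so a perfect k-base overlap needs the forward primer's last k bases to equal them.
Comparing (forward last k vs required): k=1: T vs T ✓; k=2: AT vs TG ✗; k=3: AAT vs TGA ✗; k=4: GAAT vs TGAA ✗; k=5: TGAAT vs TGAAT ✓; k=6: ATGAAT vs TGAATA ✗; k=7: CATGAAT vs TGAATAC ✗.
Perfect overlaps at k = 1, 5; the largest is 5.

Longest perfect overlap: 5 complementary base pairs; significant dimer risk (threshold 3).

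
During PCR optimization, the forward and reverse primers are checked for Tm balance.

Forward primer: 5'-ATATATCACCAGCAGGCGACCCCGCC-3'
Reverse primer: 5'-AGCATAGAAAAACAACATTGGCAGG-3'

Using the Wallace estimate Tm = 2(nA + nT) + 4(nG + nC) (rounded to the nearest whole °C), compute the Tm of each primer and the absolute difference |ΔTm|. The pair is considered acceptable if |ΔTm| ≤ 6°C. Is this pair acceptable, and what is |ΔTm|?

Forward: A=7 T=3 G=5 C=11 → Tm = 2·10 + 4·16 = 84°C.
Reverse: A=12 T=3 G=6 C=4 → Tm = 2·15 + 4·10 = 70°C.
|ΔTm| = |84 − 70| = 14°C, > 6°C.

|ΔTm| = 14°C; the pair is not acceptable.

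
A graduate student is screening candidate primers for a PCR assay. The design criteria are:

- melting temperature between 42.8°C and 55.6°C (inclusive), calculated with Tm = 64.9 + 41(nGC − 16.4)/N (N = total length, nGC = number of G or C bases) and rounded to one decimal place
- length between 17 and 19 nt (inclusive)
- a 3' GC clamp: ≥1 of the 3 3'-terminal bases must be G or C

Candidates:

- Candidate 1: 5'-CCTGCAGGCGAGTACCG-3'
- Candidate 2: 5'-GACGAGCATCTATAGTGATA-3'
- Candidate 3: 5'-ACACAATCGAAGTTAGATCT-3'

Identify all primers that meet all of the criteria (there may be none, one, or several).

Candidate 1 only.

Candidate 1 (17 nt, A=3 T=2 G=6 C=6): Tm = 64.9 + 41·(12 − 16.4)/17 = 54.3°C ✓; length 17 ✓; 3' end CCG has 3 G/C ✓ — passes.
Candidate 2 (20 nt, A=7 T=5 G=5 C=3): Tm = 64.9 + 41·(8 − 16.4)/20 = 47.7°C ✓; length 20, outside 17–19 ✗; 3' end ATA has 0 G/C, need ≥1 ✗ — fails.
Candidate 3 (20 nt, A=8 T=5 G=3 C=4): Tm = 64.9 + 41·(7 − 16.4)/20 = 45.6°C ✓; length 20, outside 17–19 ✗; 3' end TCT has 1 G/C ✓ — fails.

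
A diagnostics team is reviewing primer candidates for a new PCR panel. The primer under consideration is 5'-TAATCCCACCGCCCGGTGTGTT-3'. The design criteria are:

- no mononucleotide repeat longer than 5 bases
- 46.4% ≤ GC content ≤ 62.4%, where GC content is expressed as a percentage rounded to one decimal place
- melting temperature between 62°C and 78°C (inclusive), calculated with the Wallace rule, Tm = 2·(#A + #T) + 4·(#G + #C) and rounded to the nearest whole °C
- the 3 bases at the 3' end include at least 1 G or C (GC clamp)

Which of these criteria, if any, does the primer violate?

Base counts: A=3, T=6, G=5, C=8 (length 22).
homopolymer run: longest run = 3 ✓
GC content: GC 13/22 = 59.1% ✓
Tm: Tm = 2·9 + 4·13 = 70°C ✓
GC clamp: 3' end GTT has 1 G/C ✓

Meets all criteria.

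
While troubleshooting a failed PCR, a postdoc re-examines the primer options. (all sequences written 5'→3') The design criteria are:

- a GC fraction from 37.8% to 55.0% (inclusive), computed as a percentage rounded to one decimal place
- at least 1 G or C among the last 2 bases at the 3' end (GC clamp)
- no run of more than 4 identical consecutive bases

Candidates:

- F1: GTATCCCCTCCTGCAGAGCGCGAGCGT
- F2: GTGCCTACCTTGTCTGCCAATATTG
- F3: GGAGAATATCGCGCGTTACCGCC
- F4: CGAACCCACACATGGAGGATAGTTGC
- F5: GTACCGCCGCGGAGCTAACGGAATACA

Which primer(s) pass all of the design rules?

F2 and F4.

F1 (27 nt, A=4 T=5 G=8 C=10): GC 18/27 = 66.7%, outside 37.8–55.0% ✗; 3' end GT has 1 G/C ✓; longest run = 4 ✓ — fails.
F2 (25 nt, A=4 T=9 G=5 C=7): GC 12/25 = 48.0% ✓; 3' end TG has 1 G/C ✓; longest run = 2 ✓ — passes.
F3 (23 nt, A=5 T=4 G=7 C=7): GC 14/23 = 60.9%, outside 37.8–55.0% ✗; 3' end CC has 2 G/C ✓; longest run = 2 ✓ — fails.
F4 (26 nt, A=8 T=4 G=7 C=7): GC 14/26 = 53.8% ✓; 3' end GC has 2 G/C ✓; longest run = 3 ✓ — passes.
F5 (27 nt, A=8 T=3 G=8 C=8): GC 16/27 = 59.3%, outside 37.8–55.0% ✗; 3' end CA has 1 G/C ✓; longest run = 2 ✓ — fails.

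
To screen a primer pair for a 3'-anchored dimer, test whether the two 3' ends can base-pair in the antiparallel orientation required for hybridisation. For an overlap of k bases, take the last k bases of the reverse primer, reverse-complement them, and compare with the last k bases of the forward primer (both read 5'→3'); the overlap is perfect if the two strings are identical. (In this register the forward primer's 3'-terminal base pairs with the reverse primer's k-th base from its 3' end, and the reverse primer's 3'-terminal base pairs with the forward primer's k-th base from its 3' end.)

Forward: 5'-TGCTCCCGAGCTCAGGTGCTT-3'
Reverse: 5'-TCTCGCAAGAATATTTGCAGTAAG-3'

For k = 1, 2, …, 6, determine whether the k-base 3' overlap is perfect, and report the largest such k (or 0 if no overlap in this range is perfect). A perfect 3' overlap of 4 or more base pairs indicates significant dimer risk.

Longest perfect overlap: 3 complementary base pairs; below the dimer-risk threshold (threshold 4).

Last 6 bases (5'→3') — forward …GTGCTT, reverse …AGTAAG.
Reverse complement of the reverse primer's last 6 bases: CTTACT; its first k bases are the reverse complement of the reverse primer's last k bases, so a perfect k-base overlap needs the forward primer's last k bases to equal them.
Comparing (forward last k vs required): k=1: T vs C ✗; k=2: TT vs CT ✗; k=3: CTT vs CTT ✓; k=4: GCTT vs CTTA ✗; k=5: TGCTT vs CTTAC ✗; k=6: GTGCTT vs CTTACT ✗.
Only k = 3 is perfect, so the longest perfect 3' overlap is 3.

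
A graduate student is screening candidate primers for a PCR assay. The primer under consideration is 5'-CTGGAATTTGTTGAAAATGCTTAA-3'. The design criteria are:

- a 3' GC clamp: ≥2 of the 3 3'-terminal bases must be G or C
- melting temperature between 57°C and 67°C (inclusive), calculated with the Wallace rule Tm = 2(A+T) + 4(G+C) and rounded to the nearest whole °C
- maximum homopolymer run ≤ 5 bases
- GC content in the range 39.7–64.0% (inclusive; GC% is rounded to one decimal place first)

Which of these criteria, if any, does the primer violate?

Base counts: A=8, T=9, G=5, C=2 (length 24).
GC clamp: 3' end TAA has 0 G/C, need ≥2 ✗
Tm: Tm = 2·17 + 4·7 = 62°C ✓
homopolymer run: longest run = 4 ✓
GC content: GC 7/24 = 29.2%, outside 39.7–64.0% ✗

Fails: GC clamp, GC content.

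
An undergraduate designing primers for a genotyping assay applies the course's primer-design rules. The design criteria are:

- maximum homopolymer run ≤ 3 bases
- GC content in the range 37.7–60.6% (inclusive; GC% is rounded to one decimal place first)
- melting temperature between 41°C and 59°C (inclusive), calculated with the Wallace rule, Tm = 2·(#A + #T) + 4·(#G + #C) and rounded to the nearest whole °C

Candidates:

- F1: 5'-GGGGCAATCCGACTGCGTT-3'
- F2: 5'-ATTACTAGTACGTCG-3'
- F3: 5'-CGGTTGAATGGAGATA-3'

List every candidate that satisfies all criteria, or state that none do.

F2 and F3.

F1 (19 nt, A=3 T=4 G=7 C=5): longest run = 4, exceeds 3 ✗; GC 12/19 = 63.2%, outside 37.7–60.6% ✗; Tm = 2·7 + 4·12 = 62°C, outside 41–59°C ✗ — fails.
F2 (15 nt, A=4 T=5 G=3 C=3): longest run = 2 ✓; GC 6/15 = 40.0% ✓; Tm = 2·9 + 4·6 = 42°C ✓ — passes.
F3 (16 nt, A=5 T=4 G=6 C=1): longest run = 2 ✓; GC 7/16 = 43.8% ✓; Tm = 2·9 + 4·7 = 46°C ✓ — passes.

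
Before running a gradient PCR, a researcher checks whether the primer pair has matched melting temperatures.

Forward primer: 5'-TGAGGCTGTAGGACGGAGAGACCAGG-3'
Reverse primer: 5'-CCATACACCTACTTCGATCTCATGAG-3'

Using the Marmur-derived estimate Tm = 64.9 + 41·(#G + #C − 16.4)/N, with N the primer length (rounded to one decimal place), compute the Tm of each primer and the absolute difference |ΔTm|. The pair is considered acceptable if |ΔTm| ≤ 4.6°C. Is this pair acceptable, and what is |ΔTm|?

Forward: G+C = 16, N = 26 → Tm = 64.9 + 41·(16 − 16.4)/26 = 64.3°C.
Reverse: G+C = 12, N = 26 → Tm = 64.9 + 41·(12 − 16.4)/26 = 58.0°C.
|ΔTm| = |64.3 − 58.0| = 6.3°C, > 4.6°C.

|ΔTm| = 6.3°C; the pair is not acceptable.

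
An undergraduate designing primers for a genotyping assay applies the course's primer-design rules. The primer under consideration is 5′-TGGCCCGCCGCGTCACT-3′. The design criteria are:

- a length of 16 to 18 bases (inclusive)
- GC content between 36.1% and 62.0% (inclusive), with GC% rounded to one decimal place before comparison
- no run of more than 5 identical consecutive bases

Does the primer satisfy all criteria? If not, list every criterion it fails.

Fails: GC content.

Base counts: A=1, T=3, G=5, C=8 (length 17).
length: length 17 ✓
GC content: GC 13/17 = 76.5%, outside 36.1–62.0% ✗
homopolymer run: longest run = 3 ✓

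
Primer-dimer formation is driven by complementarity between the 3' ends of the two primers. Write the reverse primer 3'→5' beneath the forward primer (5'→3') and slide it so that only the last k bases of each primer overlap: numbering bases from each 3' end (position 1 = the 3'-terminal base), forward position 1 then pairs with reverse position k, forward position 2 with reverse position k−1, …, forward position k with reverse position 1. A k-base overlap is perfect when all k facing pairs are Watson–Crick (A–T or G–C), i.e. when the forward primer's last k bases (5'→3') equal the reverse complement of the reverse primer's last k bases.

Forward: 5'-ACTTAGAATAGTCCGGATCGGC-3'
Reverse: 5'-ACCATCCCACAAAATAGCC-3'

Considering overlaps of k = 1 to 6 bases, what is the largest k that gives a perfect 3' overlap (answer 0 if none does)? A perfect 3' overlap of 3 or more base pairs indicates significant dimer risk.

Last 6 bases (5'→3') — forward …ATCGGC, reverse …ATAGCC.
Reverse complement of the reverse primer's last 6 bases: GGCTAT; its first k bases are the reverse complement of the reverse primer's last k bases, so a perfect k-base overlap needs the forward primer's last k bases to equal them.
Comparing (forward last k vs required): k=1: C vs G ✗; k=2: GC vs GG ✗; k=3: GGC vs GGC ✓; k=4: CGGC vs GGCT ✗; k=5: TCGGC vs GGCTA ✗; k=6: ATCGGC vs GGCTAT ✗.
Only k = 3 is perfect, so the longest perfect 3' overlap is 3.

Longest perfect overlap: 3 complementary base pairs; significant dimer risk (threshold 3).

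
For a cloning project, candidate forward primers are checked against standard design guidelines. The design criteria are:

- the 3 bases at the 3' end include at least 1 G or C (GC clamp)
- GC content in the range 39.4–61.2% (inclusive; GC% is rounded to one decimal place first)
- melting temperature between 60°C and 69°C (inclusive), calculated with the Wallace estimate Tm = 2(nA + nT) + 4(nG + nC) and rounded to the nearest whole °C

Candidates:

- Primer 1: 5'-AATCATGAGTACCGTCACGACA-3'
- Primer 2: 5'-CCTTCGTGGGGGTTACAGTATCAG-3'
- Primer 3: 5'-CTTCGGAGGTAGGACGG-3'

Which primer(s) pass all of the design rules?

Primer 1 (22 nt, A=8 T=4 G=4 C=6): 3' end ACA has 1 G/C ✓; GC 10/22 = 45.5% ✓; Tm = 2·12 + 4·10 = 64°C ✓ — passes.
Primer 2 (24 nt, A=4 T=7 G=8 C=5): 3' end CAG has 2 G/C ✓; GC 13/24 = 54.2% ✓; Tm = 2·11 + 4·13 = 74°C, outside 60–69°C ✗ — fails.
Primer 3 (17 nt, A=3 T=3 G=8 C=3): 3' end CGG has 3 G/C ✓; GC 11/17 = 64.7%, outside 39.4–61.2% ✗; Tm = 2·6 + 4·11 = 56°C, outside 60–69°C ✗ — fails.

Primer 1 only.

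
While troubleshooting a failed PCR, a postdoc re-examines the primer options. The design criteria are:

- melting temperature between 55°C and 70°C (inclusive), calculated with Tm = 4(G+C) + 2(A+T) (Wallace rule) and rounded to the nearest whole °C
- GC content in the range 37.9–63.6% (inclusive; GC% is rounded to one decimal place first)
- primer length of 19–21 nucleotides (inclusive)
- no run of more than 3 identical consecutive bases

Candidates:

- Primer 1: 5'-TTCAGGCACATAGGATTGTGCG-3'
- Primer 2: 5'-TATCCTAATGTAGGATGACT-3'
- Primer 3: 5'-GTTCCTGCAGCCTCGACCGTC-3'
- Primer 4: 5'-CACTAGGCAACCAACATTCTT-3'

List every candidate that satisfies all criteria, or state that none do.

Primer 1 (22 nt, A=5 T=6 G=7 C=4): Tm = 2·11 + 4·11 = 66°C ✓; GC 11/22 = 50.0% ✓; length 22, outside 19–21 ✗; longest run = 2 ✓ — fails.
Primer 2 (20 nt, A=6 T=7 G=4 C=3): Tm = 2·13 + 4·7 = 54°C, outside 55–70°C ✗; GC 7/20 = 35.0%, outside 37.9–63.6% ✗; length 20 ✓; longest run = 2 ✓ — fails.
Primer 3 (21 nt, A=2 T=5 G=5 C=9): Tm = 2·7 + 4·14 = 70°C ✓; GC 14/21 = 66.7%, outside 37.9–63.6% ✗; length 21 ✓; longest run = 2 ✓ — fails.
Primer 4 (21 nt, A=7 T=5 G=2 C=7): Tm = 2·12 + 4·9 = 60°C ✓; GC 9/21 = 42.9% ✓; length 21 ✓; longest run = 2 ✓ — passes.

Primer 4 only.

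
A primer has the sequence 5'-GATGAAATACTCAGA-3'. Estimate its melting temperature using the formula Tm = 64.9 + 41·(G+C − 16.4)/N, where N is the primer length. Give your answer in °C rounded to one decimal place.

33.7°C

Base counts: A=7, T=3, G=3, C=2; G+C = 5, N = 15.
Tm = 64.9 + 41·(5 − 16.4)/15 = 64.9 + -467.40/15 = 33.7°C.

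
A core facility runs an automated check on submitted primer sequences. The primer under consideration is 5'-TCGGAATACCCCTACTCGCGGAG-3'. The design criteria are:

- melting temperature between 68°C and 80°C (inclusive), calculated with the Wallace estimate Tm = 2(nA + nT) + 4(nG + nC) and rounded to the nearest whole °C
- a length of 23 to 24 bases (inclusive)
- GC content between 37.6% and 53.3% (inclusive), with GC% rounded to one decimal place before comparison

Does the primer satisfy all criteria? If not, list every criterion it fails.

Base counts: A=5, T=4, G=6, C=8 (length 23).
Tm: Tm = 2·9 + 4·14 = 74°C ✓
length: length 23 ✓
GC content: GC 14/23 = 60.9%, outside 37.6–53.3% ✗

Fails: GC content.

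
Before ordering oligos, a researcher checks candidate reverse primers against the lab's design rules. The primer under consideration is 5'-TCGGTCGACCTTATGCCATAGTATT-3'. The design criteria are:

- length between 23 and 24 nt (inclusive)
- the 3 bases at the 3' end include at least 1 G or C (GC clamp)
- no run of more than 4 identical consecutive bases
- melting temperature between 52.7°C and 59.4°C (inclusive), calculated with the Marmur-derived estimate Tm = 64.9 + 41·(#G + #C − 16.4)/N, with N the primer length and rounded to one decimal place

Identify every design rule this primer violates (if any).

Fails: length, GC clamp.

Base counts: A=5, T=9, G=5, C=6 (length 25).
length: length 25, outside 23–24 ✗
GC clamp: 3' end ATT has 0 G/C, need ≥1 ✗
homopolymer run: longest run = 2 ✓
Tm: Tm = 64.9 + 41·(11 − 16.4)/25 = 56.0°C ✓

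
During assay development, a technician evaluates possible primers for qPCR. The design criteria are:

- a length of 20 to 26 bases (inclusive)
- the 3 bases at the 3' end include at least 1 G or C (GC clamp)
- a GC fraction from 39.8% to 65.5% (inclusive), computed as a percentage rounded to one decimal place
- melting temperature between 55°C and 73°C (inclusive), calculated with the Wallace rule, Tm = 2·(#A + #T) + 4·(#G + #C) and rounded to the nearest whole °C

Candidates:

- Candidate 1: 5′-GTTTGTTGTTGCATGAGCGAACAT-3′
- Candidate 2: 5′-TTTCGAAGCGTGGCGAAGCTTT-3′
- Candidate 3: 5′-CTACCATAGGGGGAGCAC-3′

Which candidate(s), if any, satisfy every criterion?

Candidate 1 (24 nt, A=5 T=9 G=7 C=3): length 24 ✓; 3' end CAT has 1 G/C ✓; GC 10/24 = 41.7% ✓; Tm = 2·14 + 4·10 = 68°C ✓ — passes.
Candidate 2 (22 nt, A=4 T=7 G=7 C=4): length 22 ✓; 3' end TTT has 0 G/C, need ≥1 ✗; GC 11/22 = 50.0% ✓; Tm = 2·11 + 4·11 = 66°C ✓ — fails.
Candidate 3 (18 nt, A=5 T=2 G=6 C=5): length 18, outside 20–26 ✗; 3' end CAC has 2 G/C ✓; GC 11/18 = 61.1% ✓; Tm = 2·7 + 4·11 = 58°C ✓ — fails.

Candidate 1 only.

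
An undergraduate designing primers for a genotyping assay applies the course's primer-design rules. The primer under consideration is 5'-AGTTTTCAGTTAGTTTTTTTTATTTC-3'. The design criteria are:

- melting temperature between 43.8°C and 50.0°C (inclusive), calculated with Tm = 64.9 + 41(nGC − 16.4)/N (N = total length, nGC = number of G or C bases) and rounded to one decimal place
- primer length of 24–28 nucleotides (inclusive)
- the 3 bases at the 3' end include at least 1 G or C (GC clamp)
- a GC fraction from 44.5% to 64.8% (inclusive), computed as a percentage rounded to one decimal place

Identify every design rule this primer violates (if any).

Fails: GC content.

Base counts: A=4, T=17, G=3, C=2 (length 26).
Tm: Tm = 64.9 + 41·(5 − 16.4)/26 = 46.9°C ✓
length: length 26 ✓
GC clamp: 3' end TTC has 1 G/C ✓
GC content: GC 5/26 = 19.2%, outside 44.5–64.8% ✗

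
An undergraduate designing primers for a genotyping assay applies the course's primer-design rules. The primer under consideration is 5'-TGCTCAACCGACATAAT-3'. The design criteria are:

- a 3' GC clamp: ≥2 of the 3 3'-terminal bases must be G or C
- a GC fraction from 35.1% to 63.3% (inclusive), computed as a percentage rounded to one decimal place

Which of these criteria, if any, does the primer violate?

Base counts: A=6, T=4, G=2, C=5 (length 17).
GC clamp: 3' end AAT has 0 G/C, need ≥2 ✗
GC content: GC 7/17 = 41.2% ✓

Fails: GC clamp.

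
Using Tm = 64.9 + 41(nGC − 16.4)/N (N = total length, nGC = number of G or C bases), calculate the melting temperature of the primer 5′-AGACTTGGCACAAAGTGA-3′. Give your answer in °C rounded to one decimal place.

Base counts: A=7, T=3, G=5, C=3; G+C = 8, N = 18.
Tm = 64.9 + 41·(8 − 16.4)/18 = 64.9 + -344.40/18 = 45.8°C.

45.8°C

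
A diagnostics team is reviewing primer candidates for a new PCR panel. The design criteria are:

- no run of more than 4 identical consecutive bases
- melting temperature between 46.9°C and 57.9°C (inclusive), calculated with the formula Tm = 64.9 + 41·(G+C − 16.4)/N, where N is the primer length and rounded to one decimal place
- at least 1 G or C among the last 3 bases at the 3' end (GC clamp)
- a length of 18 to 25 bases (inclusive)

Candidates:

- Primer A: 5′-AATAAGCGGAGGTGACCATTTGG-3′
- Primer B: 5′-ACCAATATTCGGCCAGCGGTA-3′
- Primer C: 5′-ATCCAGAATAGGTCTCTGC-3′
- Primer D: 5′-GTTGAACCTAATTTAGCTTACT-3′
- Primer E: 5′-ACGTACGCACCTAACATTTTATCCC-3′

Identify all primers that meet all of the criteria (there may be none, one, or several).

Primer A, Primer B, Primer C, Primer D and Primer E.

Primer A (23 nt, A=7 T=5 G=8 C=3): longest run = 3 ✓; Tm = 64.9 + 41·(11 − 16.4)/23 = 55.3°C ✓; 3' end TGG has 2 G/C ✓; length 23 ✓ — passes.
Primer B (21 nt, A=6 T=4 G=5 C=6): longest run = 2 ✓; Tm = 64.9 + 41·(11 − 16.4)/21 = 54.4°C ✓; 3' end GTA has 1 G/C ✓; length 21 ✓ — passes.
Primer C (19 nt, A=5 T=5 G=4 C=5): longest run = 2 ✓; Tm = 64.9 + 41·(9 − 16.4)/19 = 48.9°C ✓; 3' end TGC has 2 G/C ✓; length 19 ✓ — passes.
Primer D (22 nt, A=6 T=9 G=3 C=4): longest run = 3 ✓; Tm = 64.9 + 41·(7 − 16.4)/22 = 47.4°C ✓; 3' end ACT has 1 G/C ✓; length 22 ✓ — passes.
Primer E (25 nt, A=7 T=7 G=2 C=9): longest run = 4 ✓; Tm = 64.9 + 41·(11 − 16.4)/25 = 56.0°C ✓; 3' end CCC has 3 G/C ✓; length 25 ✓ — passes.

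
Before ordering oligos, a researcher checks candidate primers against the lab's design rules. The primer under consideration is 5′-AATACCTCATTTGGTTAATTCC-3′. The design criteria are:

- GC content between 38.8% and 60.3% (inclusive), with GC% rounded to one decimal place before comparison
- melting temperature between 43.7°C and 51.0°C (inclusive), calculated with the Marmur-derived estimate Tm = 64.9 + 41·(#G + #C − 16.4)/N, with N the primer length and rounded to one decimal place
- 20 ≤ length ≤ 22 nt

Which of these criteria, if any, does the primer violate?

Fails: GC content.

Base counts: A=6, T=9, G=2, C=5 (length 22).
GC content: GC 7/22 = 31.8%, outside 38.8–60.3% ✗
Tm: Tm = 64.9 + 41·(7 − 16.4)/22 = 47.4°C ✓
length: length 22 ✓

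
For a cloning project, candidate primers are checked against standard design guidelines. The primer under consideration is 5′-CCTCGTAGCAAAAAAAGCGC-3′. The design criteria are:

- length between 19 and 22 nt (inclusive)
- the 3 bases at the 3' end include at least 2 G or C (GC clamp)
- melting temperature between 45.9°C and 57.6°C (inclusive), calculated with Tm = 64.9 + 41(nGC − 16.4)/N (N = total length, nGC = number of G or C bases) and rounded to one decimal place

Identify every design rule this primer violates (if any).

Meets all criteria.

Base counts: A=8, T=2, G=4, C=6 (length 20).
length: length 20 ✓
GC clamp: 3' end CGC has 3 G/C ✓
Tm: Tm = 64.9 + 41·(10 − 16.4)/20 = 51.8°C ✓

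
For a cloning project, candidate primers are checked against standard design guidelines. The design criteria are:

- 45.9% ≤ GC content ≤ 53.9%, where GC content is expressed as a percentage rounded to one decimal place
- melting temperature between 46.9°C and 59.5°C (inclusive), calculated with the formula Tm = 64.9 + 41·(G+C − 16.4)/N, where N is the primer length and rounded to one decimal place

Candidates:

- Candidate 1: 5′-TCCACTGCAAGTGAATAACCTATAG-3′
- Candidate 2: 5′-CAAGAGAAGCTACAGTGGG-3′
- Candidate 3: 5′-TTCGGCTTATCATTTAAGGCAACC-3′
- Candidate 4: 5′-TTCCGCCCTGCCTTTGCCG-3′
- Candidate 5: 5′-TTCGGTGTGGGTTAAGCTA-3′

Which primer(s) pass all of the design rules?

Candidate 1 (25 nt, A=9 T=6 G=4 C=6): GC 10/25 = 40.0%, outside 45.9–53.9% ✗; Tm = 64.9 + 41·(10 − 16.4)/25 = 54.4°C ✓ — fails.
Candidate 2 (19 nt, A=7 T=2 G=7 C=3): GC 10/19 = 52.6% ✓; Tm = 64.9 + 41·(10 − 16.4)/19 = 51.1°C ✓ — passes.
Candidate 3 (24 nt, A=6 T=8 G=4 C=6): GC 10/24 = 41.7%, outside 45.9–53.9% ✗; Tm = 64.9 + 41·(10 − 16.4)/24 = 54.0°C ✓ — fails.
Candidate 4 (19 nt, A=0 T=6 G=4 C=9): GC 13/19 = 68.4%, outside 45.9–53.9% ✗; Tm = 64.9 + 41·(13 − 16.4)/19 = 57.6°C ✓ — fails.
Candidate 5 (19 nt, A=3 T=7 G=7 C=2): GC 9/19 = 47.4% ✓; Tm = 64.9 + 41·(9 − 16.4)/19 = 48.9°C ✓ — passes.

Candidate 2 and Candidate 5.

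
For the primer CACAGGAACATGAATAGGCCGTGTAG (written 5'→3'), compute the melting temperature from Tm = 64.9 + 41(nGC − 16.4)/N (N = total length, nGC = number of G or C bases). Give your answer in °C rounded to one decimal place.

59.5°C

Base counts: A=9, T=4, G=8, C=5; G+C = 13, N = 26.
Tm = 64.9 + 41·(13 − 16.4)/26 = 64.9 + -139.40/26 = 59.5°C.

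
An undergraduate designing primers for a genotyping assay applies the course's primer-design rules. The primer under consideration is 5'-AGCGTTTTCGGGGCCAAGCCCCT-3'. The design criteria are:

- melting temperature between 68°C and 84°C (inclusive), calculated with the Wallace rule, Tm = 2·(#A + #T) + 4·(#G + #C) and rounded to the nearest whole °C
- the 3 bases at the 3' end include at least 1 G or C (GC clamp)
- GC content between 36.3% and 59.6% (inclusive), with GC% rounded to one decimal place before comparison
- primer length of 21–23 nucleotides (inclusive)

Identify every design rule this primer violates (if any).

Fails: GC content.

Base counts: A=3, T=5, G=7, C=8 (length 23).
Tm: Tm = 2·8 + 4·15 = 76°C ✓
GC clamp: 3' end CCT has 2 G/C ✓
GC content: GC 15/23 = 65.2%, outside 36.3–59.6% ✗
length: length 23 ✓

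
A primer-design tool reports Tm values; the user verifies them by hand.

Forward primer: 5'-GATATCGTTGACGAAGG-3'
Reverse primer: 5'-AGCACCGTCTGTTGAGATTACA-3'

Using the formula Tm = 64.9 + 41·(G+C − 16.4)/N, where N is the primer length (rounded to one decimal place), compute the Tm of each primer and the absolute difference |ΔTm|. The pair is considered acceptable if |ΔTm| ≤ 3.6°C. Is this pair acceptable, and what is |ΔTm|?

Forward: G+C = 8, N = 17 → Tm = 64.9 + 41·(8 − 16.4)/17 = 44.6°C.
Reverse: G+C = 10, N = 22 → Tm = 64.9 + 41·(10 − 16.4)/22 = 53.0°C.
|ΔTm| = |44.6 − 53.0| = 8.4°C, > 3.6°C.

|ΔTm| = 8.4°C; the pair is not acceptable.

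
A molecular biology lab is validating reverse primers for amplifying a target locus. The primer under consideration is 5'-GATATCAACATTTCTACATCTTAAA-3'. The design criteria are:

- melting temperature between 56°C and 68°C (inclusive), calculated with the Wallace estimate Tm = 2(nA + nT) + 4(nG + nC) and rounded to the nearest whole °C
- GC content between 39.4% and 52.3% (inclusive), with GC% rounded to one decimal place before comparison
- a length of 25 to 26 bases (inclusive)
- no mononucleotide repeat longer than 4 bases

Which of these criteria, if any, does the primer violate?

Fails: GC content.

Base counts: A=10, T=9, G=1, C=5 (length 25).
Tm: Tm = 2·19 + 4·6 = 62°C ✓
GC content: GC 6/25 = 24.0%, outside 39.4–52.3% ✗
length: length 25 ✓
homopolymer run: longest run = 3 ✓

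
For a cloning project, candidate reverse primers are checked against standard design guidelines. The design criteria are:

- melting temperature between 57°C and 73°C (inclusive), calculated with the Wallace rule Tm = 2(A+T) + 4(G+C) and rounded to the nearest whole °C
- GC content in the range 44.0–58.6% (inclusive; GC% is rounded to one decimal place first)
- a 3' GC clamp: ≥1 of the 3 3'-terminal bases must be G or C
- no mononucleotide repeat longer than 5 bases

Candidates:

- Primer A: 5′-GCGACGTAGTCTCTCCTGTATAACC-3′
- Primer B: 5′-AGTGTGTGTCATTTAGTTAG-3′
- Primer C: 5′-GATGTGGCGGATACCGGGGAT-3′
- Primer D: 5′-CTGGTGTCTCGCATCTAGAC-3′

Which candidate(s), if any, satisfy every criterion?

Primer D only.

Primer A (25 nt, A=5 T=7 G=5 C=8): Tm = 2·12 + 4·13 = 76°C, outside 57–73°C ✗; GC 13/25 = 52.0% ✓; 3' end ACC has 2 G/C ✓; longest run = 2 ✓ — fails.
Primer B (20 nt, A=4 T=9 G=6 C=1): Tm = 2·13 + 4·7 = 54°C, outside 57–73°C ✗; GC 7/20 = 35.0%, outside 44.0–58.6% ✗; 3' end TAG has 1 G/C ✓; longest run = 3 ✓ — fails.
Primer C (21 nt, A=4 T=4 G=10 C=3): Tm = 2·8 + 4·13 = 68°C ✓; GC 13/21 = 61.9%, outside 44.0–58.6% ✗; 3' end GAT has 1 G/C ✓; longest run = 4 ✓ — fails.
Primer D (20 nt, A=3 T=6 G=5 C=6): Tm = 2·9 + 4·11 = 62°C ✓; GC 11/20 = 55.0% ✓; 3' end GAC has 2 G/C ✓; longest run = 2 ✓ — passes.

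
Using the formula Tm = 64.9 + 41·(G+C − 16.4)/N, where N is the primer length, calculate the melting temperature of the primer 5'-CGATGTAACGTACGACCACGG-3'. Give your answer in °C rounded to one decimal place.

Base counts: A=6, T=3, G=6, C=6; G+C = 12, N = 21.
Tm = 64.9 + 41·(12 − 16.4)/21 = 64.9 + -180.40/21 = 56.3°C.

56.3°C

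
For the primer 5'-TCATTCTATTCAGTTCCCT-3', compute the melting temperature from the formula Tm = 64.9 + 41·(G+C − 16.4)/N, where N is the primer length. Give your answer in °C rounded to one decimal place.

Base counts: A=3, T=9, G=1, C=6; G+C = 7, N = 19.
Tm = 64.9 + 41·(7 − 16.4)/19 = 64.9 + -385.40/19 = 44.6°C.

44.6°C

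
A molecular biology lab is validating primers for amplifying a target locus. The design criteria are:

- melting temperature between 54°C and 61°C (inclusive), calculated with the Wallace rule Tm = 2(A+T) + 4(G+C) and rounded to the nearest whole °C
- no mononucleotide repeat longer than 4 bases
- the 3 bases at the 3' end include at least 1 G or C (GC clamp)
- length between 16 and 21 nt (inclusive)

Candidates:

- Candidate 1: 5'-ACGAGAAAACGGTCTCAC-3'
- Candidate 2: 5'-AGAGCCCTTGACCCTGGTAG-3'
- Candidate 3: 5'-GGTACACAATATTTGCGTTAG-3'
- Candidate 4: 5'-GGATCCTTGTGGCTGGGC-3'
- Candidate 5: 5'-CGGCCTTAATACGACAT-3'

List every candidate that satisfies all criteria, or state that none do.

Candidate 1, Candidate 3 and Candidate 4.

Candidate 1 (18 nt, A=7 T=2 G=4 C=5): Tm = 2·9 + 4·9 = 54°C ✓; longest run = 4 ✓; 3' end CAC has 2 G/C ✓; length 18 ✓ — passes.
Candidate 2 (20 nt, A=4 T=4 G=6 C=6): Tm = 2·8 + 4·12 = 64°C, outside 54–61°C ✗; longest run = 3 ✓; 3' end TAG has 1 G/C ✓; length 20 ✓ — fails.
Candidate 3 (21 nt, A=6 T=7 G=5 C=3): Tm = 2·13 + 4·8 = 58°C ✓; longest run = 3 ✓; 3' end TAG has 1 G/C ✓; length 21 ✓ — passes.
Candidate 4 (18 nt, A=1 T=5 G=8 C=4): Tm = 2·6 + 4·12 = 60°C ✓; longest run = 3 ✓; 3' end GGC has 3 G/C ✓; length 18 ✓ — passes.
Candidate 5 (17 nt, A=5 T=4 G=3 C=5): Tm = 2·9 + 4·8 = 50°C, outside 54–61°C ✗; longest run = 2 ✓; 3' end CAT has 1 G/C ✓; length 17 ✓ — fails.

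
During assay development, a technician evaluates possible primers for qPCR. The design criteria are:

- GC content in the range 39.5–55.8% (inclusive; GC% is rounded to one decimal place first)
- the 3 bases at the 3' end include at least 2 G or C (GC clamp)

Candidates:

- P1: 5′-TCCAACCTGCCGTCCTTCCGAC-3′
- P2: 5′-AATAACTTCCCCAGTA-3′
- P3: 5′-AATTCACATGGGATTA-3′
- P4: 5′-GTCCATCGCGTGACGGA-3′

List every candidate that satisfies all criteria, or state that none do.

P1 (22 nt, A=3 T=5 G=3 C=11): GC 14/22 = 63.6%, outside 39.5–55.8% ✗; 3' end GAC has 2 G/C ✓ — fails.
P2 (16 nt, A=6 T=4 G=1 C=5): GC 6/16 = 37.5%, outside 39.5–55.8% ✗; 3' end GTA has 1 G/C, need ≥2 ✗ — fails.
P3 (16 nt, A=6 T=5 G=3 C=2): GC 5/16 = 31.3%, outside 39.5–55.8% ✗; 3' end TTA has 0 G/C, need ≥2 ✗ — fails.
P4 (17 nt, A=3 T=3 G=6 C=5): GC 11/17 = 64.7%, outside 39.5–55.8% ✗; 3' end GGA has 2 G/C ✓ — fails.

None of the candidates satisfy all criteria.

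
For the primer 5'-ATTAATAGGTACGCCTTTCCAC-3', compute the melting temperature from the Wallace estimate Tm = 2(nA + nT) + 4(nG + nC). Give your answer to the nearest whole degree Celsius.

Base counts: A=6, T=7, G=3, C=6 (length 22).
Tm = 2·(6+7) + 4·(3+6) = 2·13 + 4·9 = 26 + 36 = 62°C.

62°C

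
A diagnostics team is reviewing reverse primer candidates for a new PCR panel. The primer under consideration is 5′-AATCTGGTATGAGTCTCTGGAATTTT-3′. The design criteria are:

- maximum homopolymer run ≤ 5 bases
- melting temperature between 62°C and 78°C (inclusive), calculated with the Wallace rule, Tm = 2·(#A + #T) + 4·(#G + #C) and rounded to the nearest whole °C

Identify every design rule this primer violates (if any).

Base counts: A=6, T=11, G=6, C=3 (length 26).
homopolymer run: longest run = 4 ✓
Tm: Tm = 2·17 + 4·9 = 70°C ✓

Meets all criteria.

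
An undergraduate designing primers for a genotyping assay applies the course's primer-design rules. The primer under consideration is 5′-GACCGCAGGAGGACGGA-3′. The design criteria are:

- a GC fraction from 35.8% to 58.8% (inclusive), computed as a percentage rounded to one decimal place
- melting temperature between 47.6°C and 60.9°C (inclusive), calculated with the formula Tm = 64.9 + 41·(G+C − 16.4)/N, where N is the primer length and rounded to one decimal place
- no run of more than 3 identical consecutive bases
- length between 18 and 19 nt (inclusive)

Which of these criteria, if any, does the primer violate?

Fails: GC content, length.

Base counts: A=5, T=0, G=8, C=4 (length 17).
GC content: GC 12/17 = 70.6%, outside 35.8–58.8% ✗
Tm: Tm = 64.9 + 41·(12 − 16.4)/17 = 54.3°C ✓
homopolymer run: longest run = 2 ✓
length: length 17, outside 18–19 ✗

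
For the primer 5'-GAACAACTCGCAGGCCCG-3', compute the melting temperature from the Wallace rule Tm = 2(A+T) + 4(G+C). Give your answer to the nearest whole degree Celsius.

60°C

Base counts: A=5, T=1, G=5, C=7 (length 18).
Tm = 2·(5+1) + 4·(5+7) = 2·6 + 4·12 = 12 + 48 = 60°C.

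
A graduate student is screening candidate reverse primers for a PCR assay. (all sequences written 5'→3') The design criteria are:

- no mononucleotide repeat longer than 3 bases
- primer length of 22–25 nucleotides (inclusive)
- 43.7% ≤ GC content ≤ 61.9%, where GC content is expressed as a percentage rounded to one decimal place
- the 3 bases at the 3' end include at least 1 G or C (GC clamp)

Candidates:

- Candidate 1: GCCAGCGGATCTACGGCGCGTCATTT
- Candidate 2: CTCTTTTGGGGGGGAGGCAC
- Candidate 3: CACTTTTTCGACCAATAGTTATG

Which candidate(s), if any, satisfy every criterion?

None of the candidates satisfy all criteria.

Candidate 1 (26 nt, A=4 T=6 G=8 C=8): longest run = 3 ✓; length 26, outside 22–25 ✗; GC 16/26 = 61.5% ✓; 3' end TTT has 0 G/C, need ≥1 ✗ — fails.
Candidate 2 (20 nt, A=2 T=5 G=9 C=4): longest run = 7, exceeds 3 ✗; length 20, outside 22–25 ✗; GC 13/20 = 65.0%, outside 43.7–61.9% ✗; 3' end CAC has 2 G/C ✓ — fails.
Candidate 3 (23 nt, A=6 T=9 G=3 C=5): longest run = 5, exceeds 3 ✗; length 23 ✓; GC 8/23 = 34.8%, outside 43.7–61.9% ✗; 3' end ATG has 1 G/C ✓ — fails.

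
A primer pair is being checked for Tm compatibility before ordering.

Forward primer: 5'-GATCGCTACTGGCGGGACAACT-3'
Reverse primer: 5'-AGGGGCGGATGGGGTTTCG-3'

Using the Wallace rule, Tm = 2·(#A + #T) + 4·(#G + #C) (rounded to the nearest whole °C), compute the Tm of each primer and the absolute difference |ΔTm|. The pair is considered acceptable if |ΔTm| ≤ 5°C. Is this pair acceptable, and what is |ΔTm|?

Forward: A=5 T=4 G=7 C=6 → Tm = 2·9 + 4·13 = 70°C.
Reverse: A=2 T=4 G=11 C=2 → Tm = 2·6 + 4·13 = 64°C.
|ΔTm| = |70 − 64| = 6°C, > 5°C.

|ΔTm| = 6°C; the pair is not acceptable.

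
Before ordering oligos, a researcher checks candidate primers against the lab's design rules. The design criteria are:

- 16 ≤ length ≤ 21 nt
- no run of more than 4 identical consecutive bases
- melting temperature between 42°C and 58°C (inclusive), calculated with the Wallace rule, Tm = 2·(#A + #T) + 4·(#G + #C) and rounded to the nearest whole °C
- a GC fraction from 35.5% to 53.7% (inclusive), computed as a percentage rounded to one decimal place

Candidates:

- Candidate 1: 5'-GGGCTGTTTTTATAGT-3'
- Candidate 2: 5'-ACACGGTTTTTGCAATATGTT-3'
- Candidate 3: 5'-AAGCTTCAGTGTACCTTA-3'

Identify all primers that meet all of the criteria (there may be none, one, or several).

Candidate 3 only.

Candidate 1 (16 nt, A=2 T=8 G=5 C=1): length 16 ✓; longest run = 5, exceeds 4 ✗; Tm = 2·10 + 4·6 = 44°C ✓; GC 6/16 = 37.5% ✓ — fails.
Candidate 2 (21 nt, A=5 T=9 G=4 C=3): length 21 ✓; longest run = 5, exceeds 4 ✗; Tm = 2·14 + 4·7 = 56°C ✓; GC 7/21 = 33.3%, outside 35.5–53.7% ✗ — fails.
Candidate 3 (18 nt, A=5 T=6 G=3 C=4): length 18 ✓; longest run = 2 ✓; Tm = 2·11 + 4·7 = 50°C ✓; GC 7/18 = 38.9% ✓ — passes.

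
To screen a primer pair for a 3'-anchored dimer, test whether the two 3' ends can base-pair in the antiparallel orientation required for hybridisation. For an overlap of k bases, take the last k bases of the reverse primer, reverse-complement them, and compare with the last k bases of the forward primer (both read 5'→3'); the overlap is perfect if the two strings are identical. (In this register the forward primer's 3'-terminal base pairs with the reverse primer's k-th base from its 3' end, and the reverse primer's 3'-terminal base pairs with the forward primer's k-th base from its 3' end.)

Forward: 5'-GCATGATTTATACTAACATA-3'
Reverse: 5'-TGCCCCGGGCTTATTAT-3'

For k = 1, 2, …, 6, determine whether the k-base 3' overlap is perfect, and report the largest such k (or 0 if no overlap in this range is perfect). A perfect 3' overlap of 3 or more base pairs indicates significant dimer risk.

Longest perfect overlap: 3 complementary base pairs; significant dimer risk (threshold 3).

Last 6 bases (5'→3') — forward …AACATA, reverse …TATTAT.
Reverse complement of the reverse primer's last 6 bases: ATAATA; its first k bases are the reverse complement of the reverse primer's last k bases, so a perfect k-base overlap needs the forward primer's last k bases to equal them.
Comparing (forward last k vs required): k=1: A vs A ✓; k=2: TA vs AT ✗; k=3: ATA vs ATA ✓; k=4: CATA vs ATAA ✗; k=5: ACATA vs ATAAT ✗; k=6: AACATA vs ATAATA ✗.
Perfect overlaps at k = 1, 3; the largest is 3.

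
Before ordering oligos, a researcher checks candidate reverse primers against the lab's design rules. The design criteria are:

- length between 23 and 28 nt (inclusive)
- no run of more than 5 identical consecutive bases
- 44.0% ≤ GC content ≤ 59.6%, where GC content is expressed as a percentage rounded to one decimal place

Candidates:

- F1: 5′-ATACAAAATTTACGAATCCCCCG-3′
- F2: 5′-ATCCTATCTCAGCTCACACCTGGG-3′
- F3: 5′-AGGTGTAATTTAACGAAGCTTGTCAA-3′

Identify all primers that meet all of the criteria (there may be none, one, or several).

F2 only.

F1 (23 nt, A=9 T=5 G=2 C=7): length 23 ✓; longest run = 5 ✓; GC 9/23 = 39.1%, outside 44.0–59.6% ✗ — fails.
F2 (24 nt, A=5 T=6 G=4 C=9): length 24 ✓; longest run = 3 ✓; GC 13/24 = 54.2% ✓ — passes.
F3 (26 nt, A=9 T=8 G=6 C=3): length 26 ✓; longest run = 3 ✓; GC 9/26 = 34.6%, outside 44.0–59.6% ✗ — fails.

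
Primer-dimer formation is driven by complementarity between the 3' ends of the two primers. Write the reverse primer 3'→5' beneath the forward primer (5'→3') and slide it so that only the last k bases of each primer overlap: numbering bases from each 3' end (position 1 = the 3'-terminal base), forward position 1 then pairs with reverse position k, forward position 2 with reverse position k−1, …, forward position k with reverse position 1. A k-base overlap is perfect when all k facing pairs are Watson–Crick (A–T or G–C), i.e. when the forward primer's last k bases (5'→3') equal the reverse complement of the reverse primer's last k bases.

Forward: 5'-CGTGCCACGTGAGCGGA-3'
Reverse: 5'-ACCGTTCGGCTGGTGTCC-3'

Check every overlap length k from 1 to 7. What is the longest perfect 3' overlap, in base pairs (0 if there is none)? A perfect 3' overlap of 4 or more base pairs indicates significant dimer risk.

Last 7 bases (5'→3') — forward …GAGCGGA, reverse …GGTGTCC.
Reverse complement of the reverse primer's last 7 bases: GGACACC; its first k bases are the reverse complement of the reverse primer's last k bases, so a perfect k-base overlap needs the forward primer's last k bases to equal them.
Comparing (forward last k vs required): k=1: A vs G ✗; k=2: GA vs GG ✗; k=3: GGA vs GGA ✓; k=4: CGGA vs GGAC ✗; k=5: GCGGA vs GGACA ✗; k=6: AGCGGA vs GGACAC ✗; k=7: GAGCGGA vs GGACACC ✗.
Only k = 3 is perfect, so the longest perfect 3' overlap is 3.

Longest perfect overlap: 3 complementary base pairs; below the dimer-risk threshold (threshold 4).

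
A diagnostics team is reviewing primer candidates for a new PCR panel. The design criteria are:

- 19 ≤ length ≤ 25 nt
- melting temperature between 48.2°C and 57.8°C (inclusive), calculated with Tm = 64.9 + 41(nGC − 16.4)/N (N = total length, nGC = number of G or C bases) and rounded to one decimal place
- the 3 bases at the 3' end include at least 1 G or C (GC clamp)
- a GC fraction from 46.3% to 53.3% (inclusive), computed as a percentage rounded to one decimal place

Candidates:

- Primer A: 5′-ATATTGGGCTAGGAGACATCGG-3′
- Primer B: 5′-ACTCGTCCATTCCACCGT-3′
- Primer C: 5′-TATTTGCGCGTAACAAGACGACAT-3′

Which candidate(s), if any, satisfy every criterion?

Primer A (22 nt, A=6 T=5 G=8 C=3): length 22 ✓; Tm = 64.9 + 41·(11 − 16.4)/22 = 54.8°C ✓; 3' end CGG has 3 G/C ✓; GC 11/22 = 50.0% ✓ — passes.
Primer B (18 nt, A=3 T=5 G=2 C=8): length 18, outside 19–25 ✗; Tm = 64.9 + 41·(10 − 16.4)/18 = 50.3°C ✓; 3' end CGT has 2 G/C ✓; GC 10/18 = 55.6%, outside 46.3–53.3% ✗ — fails.
Primer C (24 nt, A=8 T=6 G=5 C=5): length 24 ✓; Tm = 64.9 + 41·(10 − 16.4)/24 = 54.0°C ✓; 3' end CAT has 1 G/C ✓; GC 10/24 = 41.7%, outside 46.3–53.3% ✗ — fails.

Primer A only.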